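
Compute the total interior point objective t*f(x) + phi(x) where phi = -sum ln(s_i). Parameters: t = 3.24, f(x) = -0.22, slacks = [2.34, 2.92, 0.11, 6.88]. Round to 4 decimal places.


Step 1: Compute log-barrier.
ln values: [0.8502, 1.0716, -2.2073, 1.9286]
phi = -(0.8502 + 1.0716 - 2.2073 + 1.9286) = -1.6431
Step 2: Compute augmented objective.
t*f(x) = 3.24*-0.22 = -0.7128
Total = -0.7128 - 1.6431 = -2.3559


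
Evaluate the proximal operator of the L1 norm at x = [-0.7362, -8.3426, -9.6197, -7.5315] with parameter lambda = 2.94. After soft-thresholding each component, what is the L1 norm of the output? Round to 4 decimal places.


Soft-thresholding with lambda = 2.94:
prox(-0.7362) = sign(-0.7362)*max(|-0.7362| - 2.94, 0) = 0.0
prox(-8.3426) = sign(-8.3426)*max(|-8.3426| - 2.94, 0) = -5.4026
prox(-9.6197) = sign(-9.6197)*max(|-9.6197| - 2.94, 0) = -6.6797
prox(-7.5315) = sign(-7.5315)*max(|-7.5315| - 2.94, 0) = -4.5915
prox(x) = [0.0, -5.4026, -6.6797, -4.5915]
||prox(x)||_1 = 0.0 + 5.4026 + 6.6797 + 4.5915 = 16.6738


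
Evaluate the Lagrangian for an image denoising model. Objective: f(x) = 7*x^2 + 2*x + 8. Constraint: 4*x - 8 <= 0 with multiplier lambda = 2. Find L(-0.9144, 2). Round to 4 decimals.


Step 1: Evaluate f(x).
f(-0.9144) = 7*(-0.9144)^2 + 2*(-0.9144) + 8 = 12.0241
Step 2: Evaluate g(x).
g(-0.9144) = 4*-0.9144 - 8 = -11.6576
Step 3: Compute Lagrangian.
L = 12.0241 + 2*-11.6576 = -11.2911


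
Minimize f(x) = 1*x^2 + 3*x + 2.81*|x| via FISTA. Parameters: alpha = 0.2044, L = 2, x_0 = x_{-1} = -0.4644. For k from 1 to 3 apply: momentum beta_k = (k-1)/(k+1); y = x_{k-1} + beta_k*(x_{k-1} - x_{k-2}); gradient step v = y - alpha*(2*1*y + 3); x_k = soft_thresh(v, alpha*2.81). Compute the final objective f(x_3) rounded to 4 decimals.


FISTA on f(x) = 1*x^2 + 3*x + 2.81*|x|
L = 2, alpha = 0.2044
Iteration 1: beta = 0.0, y = -0.4644 + 0.0*(-0.4644 + 0.4644) = -0.4644
  grad(y) = 2.0712, v = y - alpha*grad = -0.8878
  prox(v) = soft_thresh(-0.8878, 0.5744) = -0.3134
Iteration 2: beta = 0.3333, y = -0.3134 + 0.3333*(-0.3134 + 0.4644) = -0.2631
  grad(y) = 2.4739, v = y - alpha*grad = -0.7687
  prox(v) = soft_thresh(-0.7687, 0.5744) = -0.1944
Iteration 3: beta = 0.5, y = -0.1944 + 0.5*(-0.1944 + 0.3134) = -0.1348
  grad(y) = 2.7303, v = y - alpha*grad = -0.6929
  prox(v) = soft_thresh(-0.6929, 0.5744) = -0.1185
f(x_3) = 1*(-0.1185)^2 + 3*(-0.1185) + 2.81*|-0.1185| = -0.0085


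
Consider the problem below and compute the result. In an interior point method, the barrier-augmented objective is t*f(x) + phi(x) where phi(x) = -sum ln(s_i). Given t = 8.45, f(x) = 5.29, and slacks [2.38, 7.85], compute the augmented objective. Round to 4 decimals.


Step 1: Compute log-barrier.
ln values: [0.8671, 2.0605]
phi = -(0.8671 + 2.0605) = -2.9276
Step 2: Compute augmented objective.
t*f(x) = 8.45*5.29 = 44.7005
Total = 44.7005 - 2.9276 = 41.7729


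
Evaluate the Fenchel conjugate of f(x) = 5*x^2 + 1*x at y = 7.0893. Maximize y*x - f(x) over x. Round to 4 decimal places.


f*(y) = sup_x {y*x - a*x^2 - b*x} = sup_x {(y-b)*x - a*x^2}
FOC: (y - b) - 2a*x = 0 => x* = (y - b)/(2a)
x* = (7.0893 - 1)/(2*5) = 0.6089
f*(7.0893) = (y-b)^2/(4a) = (7.0893 - 1)^2/(4*5)
= 37.0796/20 = 1.854


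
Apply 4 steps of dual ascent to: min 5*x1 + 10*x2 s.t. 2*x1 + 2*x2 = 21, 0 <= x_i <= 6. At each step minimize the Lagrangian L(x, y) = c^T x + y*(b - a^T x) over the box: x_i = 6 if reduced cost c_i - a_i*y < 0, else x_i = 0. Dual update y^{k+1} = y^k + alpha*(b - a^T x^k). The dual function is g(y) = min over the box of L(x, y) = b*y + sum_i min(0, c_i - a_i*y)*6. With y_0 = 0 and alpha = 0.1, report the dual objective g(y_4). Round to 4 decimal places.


Dual ascent for LP: min 5*x1 + 10*x2, 2*x1 + 2*x2 = 21, 0 <= x_i <= 6
Step 1: y^k = 0.0, reduced costs: (5.0, 10.0)
  x^k = (0.0, 0.0), subgradient = b - a^T x = 21.0
  y^{k+1} = 0.0 + 0.1*21.0 = 2.1
Step 2: y^k = 2.1, reduced costs: (0.8, 5.8)
  x^k = (0.0, 0.0), subgradient = b - a^T x = 21.0
  y^{k+1} = 2.1 + 0.1*21.0 = 4.2
Step 3: y^k = 4.2, reduced costs: (-3.4, 1.6)
  x^k = (6.0, 0.0), subgradient = b - a^T x = 9.0
  y^{k+1} = 4.2 + 0.1*9.0 = 5.1
Step 4: y^k = 5.1, reduced costs: (-5.2, -0.2)
  x^k = (6.0, 6.0), subgradient = b - a^T x = -3.0
  y^{k+1} = 5.1 + 0.1*-3.0 = 4.8
Dual objective at y_4 = 4.8: reduced costs (-4.6, 0.4), box minimizer x = (6.0, 0.0)
g(y_4) = b*y + (c1 - a1*y)*x1 + (c2 - a2*y)*x2 = 21*4.8 + (-4.6)*6.0 + 0.4*0.0 = 100.8 - 27.6 + 0.0 = 73.2


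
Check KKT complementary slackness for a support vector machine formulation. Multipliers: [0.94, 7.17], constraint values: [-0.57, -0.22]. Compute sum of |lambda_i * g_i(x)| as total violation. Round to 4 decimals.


KKT complementary slackness check:
lambda_1 * g_1 = 0.94 * -0.57 = -0.5358
lambda_2 * g_2 = 7.17 * -0.22 = -1.5774
Total violation = 0.5358 + 1.5774 = 2.1132


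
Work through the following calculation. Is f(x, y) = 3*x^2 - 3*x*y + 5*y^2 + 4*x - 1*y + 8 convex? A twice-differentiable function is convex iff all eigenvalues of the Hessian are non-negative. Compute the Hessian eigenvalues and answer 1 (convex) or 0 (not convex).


The Hessian of f(x,y) = 3*x^2 - 3*x*y + 5*y^2 + 4*x - 1*y + 8 is:
H = [[6, -3], [-3, 10]]
Trace = 6 + 10 = 16
Determinant = 6*10 - (-3)^2 = 51
Discriminant = (16)^2 - 4*51 = 52.0
Eigenvalues: lambda_1 = 4.3944, lambda_2 = 11.6056
The function is convex.

1


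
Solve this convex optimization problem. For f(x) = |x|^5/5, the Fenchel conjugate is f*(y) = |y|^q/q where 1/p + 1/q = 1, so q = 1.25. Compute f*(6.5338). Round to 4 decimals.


The conjugate exponent q satisfies 1/p + 1/q = 1.
p = 5, so q = 5/(5 - 1) = 1.25
|y|^q = 6.5338^1.25 = 10.4462
f*(6.5338) = 10.4462 / 1.25 = 8.3569


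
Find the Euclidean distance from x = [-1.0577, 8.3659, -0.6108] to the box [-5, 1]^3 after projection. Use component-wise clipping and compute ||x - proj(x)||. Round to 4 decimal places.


Project each component onto [-5, 1].
clip(-1.0577) = -1.0577, clip(8.3659) = 1.0, clip(-0.6108) = -0.6108
Projection = [-1.0577, 1.0, -0.6108]
Squared diffs: [0.0, 54.2565, 0.0]
Distance = sqrt(54.2565) = 7.3659


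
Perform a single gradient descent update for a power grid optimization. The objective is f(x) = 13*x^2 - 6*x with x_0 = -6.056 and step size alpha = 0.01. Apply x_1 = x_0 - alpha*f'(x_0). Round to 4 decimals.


We compute the gradient at x_0 and apply the update.
f'(x) = 26*x - 6
f'(-6.056) = 26*-6.056 - 6 = -163.456
x_1 = -6.056 - 0.01*-163.456 = -4.4214


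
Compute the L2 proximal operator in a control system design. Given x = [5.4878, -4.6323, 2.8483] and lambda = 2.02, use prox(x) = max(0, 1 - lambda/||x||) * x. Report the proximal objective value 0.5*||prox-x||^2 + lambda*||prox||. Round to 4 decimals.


Step 1: Compute ||x||.
||x|| = 7.7257
Step 2: Compute scaling factor.
scale = max(0, 1 - 2.02/7.7257) = 0.7385
Step 3: prox(x) = [4.0529, -3.4211, 2.1036]
||prox(x)|| = 5.7057
Step 4: Proximal objective.
0.5*||prox-x||^2 = 2.0402
lambda*||prox|| = 11.5255
Total = 13.5658


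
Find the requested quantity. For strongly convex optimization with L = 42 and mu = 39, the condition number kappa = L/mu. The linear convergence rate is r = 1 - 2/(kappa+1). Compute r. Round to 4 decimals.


Step 1: Compute the condition number.
kappa = L/mu = 42/39 = 1.0769
Step 2: Compute the convergence rate.
r = 1 - 2/(kappa + 1) = 1 - 2*mu/(L + mu) = (L - mu)/(L + mu) = 3/81 = 0.037


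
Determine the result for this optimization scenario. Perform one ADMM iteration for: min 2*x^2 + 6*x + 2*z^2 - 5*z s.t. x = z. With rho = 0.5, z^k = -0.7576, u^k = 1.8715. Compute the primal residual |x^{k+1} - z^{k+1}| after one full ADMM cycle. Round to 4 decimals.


ADMM iteration with rho = 0.5, z^k = -0.7576, u^k = 1.8715
Step 1: x-update.
Minimize 2*x^2 + 6*x + (0.5/2)*(x + 0.7576 + 1.8715)^2
FOC: (2*2 + 0.5)*x = -6 + 0.5*(-0.7576 - 1.8715)
x^{k+1} = -1.6255
Step 2: z-update.
Minimize 2*z^2 - 5*z + (0.5/2)*(-1.6255 - z + 1.8715)^2
FOC: (2*2 + 0.5)*z = 5 + 0.5*(-1.6255 + 1.8715)
z^{k+1} = 1.1384
Step 3: u-update.
u^{k+1} = 1.8715 - 1.6255 - 1.1384 = -0.8924
Step 4: Primal residual = |-1.6255 - 1.1384| = 2.7639


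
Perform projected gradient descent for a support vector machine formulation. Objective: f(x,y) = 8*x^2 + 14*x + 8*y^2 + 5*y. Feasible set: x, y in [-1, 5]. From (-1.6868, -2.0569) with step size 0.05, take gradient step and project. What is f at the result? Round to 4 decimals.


Step 1: Compute gradient at (-1.6868, -2.0569).
grad_x = 2*8*-1.6868 + 14 = -12.9888
grad_y = 2*8*-2.0569 + 5 = -27.9104
Step 2: Gradient step.
x_raw = -1.6868 - 0.05*-12.9888 = -1.0374
y_raw = -2.0569 - 0.05*-27.9104 = -0.6614
Step 3: Project onto [-1, 5].
x_proj = clip(-1.0374) = -1.0
y_proj = clip(-0.6614) = -0.6614
Step 4: Evaluate f.
f(-1.0, -0.6614) = -5.8075


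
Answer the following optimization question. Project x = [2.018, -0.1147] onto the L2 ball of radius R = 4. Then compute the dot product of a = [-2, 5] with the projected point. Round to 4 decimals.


Step 1: Compute ||x|| (intermediates to 6 decimals).
||x|| = sqrt(2.018^2 + (-0.1147)^2) = 2.021257
Step 2: Project.
Since ||x|| <= R, proj = x (no scaling needed).
proj(x) = [2.018, -0.1147]
Step 3: Dot product.
a^T * proj(x) = -2*2.018 + 5*(-0.1147) = -4.6095


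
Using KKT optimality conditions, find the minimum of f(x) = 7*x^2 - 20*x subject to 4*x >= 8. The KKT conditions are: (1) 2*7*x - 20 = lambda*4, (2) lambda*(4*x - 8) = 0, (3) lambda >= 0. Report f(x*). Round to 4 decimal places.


Step 1: Try lambda = 0 (constraint inactive).
x_unc = 20/(2*7) = 1.4286
Check: 4*1.4286 = 5.7144 < 8 -- violated!
Step 2: Constraint must be active: 4*x = 8
x* = 8/4 = 2.0
lambda = (2*7*2.0 - 20)/4 = 2.0
Step 3: Compute optimal value.
f(x*) = 7*2.0^2 - 20*2.0 = -12.0


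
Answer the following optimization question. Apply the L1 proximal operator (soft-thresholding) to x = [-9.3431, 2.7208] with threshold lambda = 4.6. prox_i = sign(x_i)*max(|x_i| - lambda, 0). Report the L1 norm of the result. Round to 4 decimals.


Soft-thresholding with lambda = 4.6:
prox(-9.3431) = sign(-9.3431)*max(|-9.3431| - 4.6, 0) = -4.7431
prox(2.7208) = sign(2.7208)*max(|2.7208| - 4.6, 0) = 0.0
prox(x) = [-4.7431, 0.0]
||prox(x)||_1 = 4.7431 + 0.0 = 4.7431


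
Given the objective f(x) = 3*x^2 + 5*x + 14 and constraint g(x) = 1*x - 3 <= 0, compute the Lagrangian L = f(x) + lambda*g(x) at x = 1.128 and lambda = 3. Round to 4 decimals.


Step 1: Evaluate f(x).
f(1.128) = 3*1.128^2 + 5*1.128 + 14 = 23.4572
Step 2: Evaluate g(x).
g(1.128) = 1*1.128 - 3 = -1.872
Step 3: Compute Lagrangian.
L = 23.4572 + 3*-1.872 = 17.8412


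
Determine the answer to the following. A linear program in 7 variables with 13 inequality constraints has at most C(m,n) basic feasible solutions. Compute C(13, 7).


Each vertex corresponds to some choice of n active constraints out of m, so the number of vertices is at most C(m, n) = m! / (n!(m-n)!).
m = 13, n = 7
Numerator: 13 * 12 * 11 * 10 * 9 * 8 * 7
Denominator: 7! = 5040
C(13, 7) = 1716


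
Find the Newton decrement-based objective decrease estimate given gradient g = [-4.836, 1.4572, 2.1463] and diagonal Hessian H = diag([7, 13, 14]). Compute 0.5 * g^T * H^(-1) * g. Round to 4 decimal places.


Step 1: H is diagonal, so H^(-1) * g = [-0.6909, 0.1121, 0.1533].
Step 2: g^T H^(-1) g = sum_i g_i^2 / H_ii
  = (-4.836)^2/7 + (1.4572)^2/13 + (2.1463)^2/14
  = 3.341 + 0.1633 + 0.329 = 3.8334
Step 3: Objective decrease = 0.5 * g^T H^(-1) g = 1.9167


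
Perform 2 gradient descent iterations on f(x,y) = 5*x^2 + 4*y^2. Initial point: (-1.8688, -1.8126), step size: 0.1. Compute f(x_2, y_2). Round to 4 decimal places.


Gradient descent on f(x,y) = 5*x^2 + 4*y^2.
Starting point: (-1.8688, -1.8126), alpha = 0.1
Step 1: grad_x = 2*5*-1.8688 = -18.688, grad_y = 2*4*-1.8126 = -14.5008
  x_1 = -1.8688 - 0.1*-18.688 = 0.0
  y_1 = -1.8126 - 0.1*-14.5008 = -0.3625
Step 2: grad_x = 2*5*0.0 = 0.0, grad_y = 2*4*-0.3625 = -2.9002
  x_2 = 0.0 - 0.1*0.0 = 0.0
  y_2 = -0.3625 - 0.1*-2.9002 = -0.0725
f(0.0, -0.0725) = 5*0.0^2 + 4*(-0.0725)^2 = 0.021


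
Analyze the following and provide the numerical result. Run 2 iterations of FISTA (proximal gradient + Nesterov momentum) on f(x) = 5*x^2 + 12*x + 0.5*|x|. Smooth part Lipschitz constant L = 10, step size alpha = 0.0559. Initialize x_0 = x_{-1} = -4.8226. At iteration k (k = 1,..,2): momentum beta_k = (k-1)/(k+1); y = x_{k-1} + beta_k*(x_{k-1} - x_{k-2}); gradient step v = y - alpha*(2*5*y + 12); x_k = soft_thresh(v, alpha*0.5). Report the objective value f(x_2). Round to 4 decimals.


FISTA on f(x) = 5*x^2 + 12*x + 0.5*|x|
L = 10, alpha = 0.0559
Iteration 1: beta = 0.0, y = -4.8226 + 0.0*(-4.8226 + 4.8226) = -4.8226
  grad(y) = -36.226, v = y - alpha*grad = -2.7976
  prox(v) = soft_thresh(-2.7976, 0.028) = -2.7696
Iteration 2: beta = 0.3333, y = -2.7696 + 0.3333*(-2.7696 + 4.8226) = -2.0853
  grad(y) = -8.8529, v = y - alpha*grad = -1.5904
  prox(v) = soft_thresh(-1.5904, 0.028) = -1.5625
f(x_2) = 5*(-1.5625)^2 + 12*(-1.5625) + 0.5*|-1.5625| = -5.7619


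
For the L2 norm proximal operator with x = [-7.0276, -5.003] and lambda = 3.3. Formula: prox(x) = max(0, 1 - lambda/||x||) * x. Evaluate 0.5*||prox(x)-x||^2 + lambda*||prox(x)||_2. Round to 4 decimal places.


Step 1: Compute ||x||.
||x|| = 8.6265
Step 2: Compute scaling factor.
scale = max(0, 1 - 3.3/8.6265) = 0.6175
Step 3: prox(x) = [-4.3393, -3.0892]
||prox(x)|| = 5.3265
Step 4: Proximal objective.
0.5*||prox-x||^2 = 5.445
lambda*||prox|| = 17.5775
Total = 23.0226


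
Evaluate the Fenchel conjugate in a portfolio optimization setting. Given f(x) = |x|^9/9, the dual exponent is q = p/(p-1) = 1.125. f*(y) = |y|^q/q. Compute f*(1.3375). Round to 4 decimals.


The conjugate exponent q satisfies 1/p + 1/q = 1.
p = 9, so q = 9/(9 - 1) = 1.125
|y|^q = 1.3375^1.125 = 1.387
f*(1.3375) = 1.387 / 1.125 = 1.2329


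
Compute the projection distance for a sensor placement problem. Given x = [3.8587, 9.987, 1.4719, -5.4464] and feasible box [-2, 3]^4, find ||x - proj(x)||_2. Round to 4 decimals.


Project each component onto [-2, 3].
clip(3.8587) = 3.0, clip(9.987) = 3.0, clip(1.4719) = 1.4719, clip(-5.4464) = -2.0
Projection = [3.0, 3.0, 1.4719, -2.0]
Squared diffs: [0.7374, 48.8182, 0.0, 11.8777]
Distance = sqrt(61.4333) = 7.8379


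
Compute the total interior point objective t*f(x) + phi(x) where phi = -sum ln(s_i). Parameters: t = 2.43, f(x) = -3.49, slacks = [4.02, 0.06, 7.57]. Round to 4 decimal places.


Step 1: Compute log-barrier.
ln values: [1.3913, -2.8134, 2.0242]
phi = -(1.3913 - 2.8134 + 2.0242) = -0.6021
Step 2: Compute augmented objective.
t*f(x) = 2.43*-3.49 = -8.4807
Total = -8.4807 - 0.6021 = -9.0828


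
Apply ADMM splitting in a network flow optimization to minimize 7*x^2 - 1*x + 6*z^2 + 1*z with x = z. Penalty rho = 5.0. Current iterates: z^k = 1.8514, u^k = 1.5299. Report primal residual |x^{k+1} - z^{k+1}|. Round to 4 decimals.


ADMM iteration with rho = 5.0, z^k = 1.8514, u^k = 1.5299
Step 1: x-update.
Minimize 7*x^2 - 1*x + (5.0/2)*(x - 1.8514 + 1.5299)^2
FOC: (2*7 + 5.0)*x = 1 + 5.0*(1.8514 - 1.5299)
x^{k+1} = 0.1372
Step 2: z-update.
Minimize 6*z^2 + 1*z + (5.0/2)*(0.1372 - z + 1.5299)^2
FOC: (2*6 + 5.0)*z = -1 + 5.0*(0.1372 + 1.5299)
z^{k+1} = 0.4315
Step 3: u-update.
u^{k+1} = 1.5299 + 0.1372 - 0.4315 = 1.2356
Step 4: Primal residual = |0.1372 - 0.4315| = 0.2943


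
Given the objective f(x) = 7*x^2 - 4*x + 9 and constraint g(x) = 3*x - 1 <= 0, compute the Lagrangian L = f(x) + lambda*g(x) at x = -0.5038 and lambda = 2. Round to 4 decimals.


Step 1: Evaluate f(x).
f(-0.5038) = 7*(-0.5038)^2 - 4*(-0.5038) + 9 = 12.7919
Step 2: Evaluate g(x).
g(-0.5038) = 3*-0.5038 - 1 = -2.5114
Step 3: Compute Lagrangian.
L = 12.7919 + 2*-2.5114 = 7.7691


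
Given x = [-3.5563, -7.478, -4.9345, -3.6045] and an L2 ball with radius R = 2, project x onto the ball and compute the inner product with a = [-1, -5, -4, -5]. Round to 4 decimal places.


Step 1: Compute ||x|| (intermediates to 6 decimals).
||x|| = sqrt((-3.5563)^2 + (-7.478)^2 + (-4.9345)^2 + (-3.6045)^2) = 10.291232
Step 2: Project.
Since ||x|| > R, scale = R/||x|| = 2/10.291232 = 0.19434, proj(x) = scale * x
proj(x) = [-0.691131, -1.453275, -0.958971, -0.700499]
Step 3: Dot product.
a^T * proj(x) = -1*(-0.691131) - 5*(-1.453275) - 4*(-0.958971) - 5*(-0.700499) = 15.2959


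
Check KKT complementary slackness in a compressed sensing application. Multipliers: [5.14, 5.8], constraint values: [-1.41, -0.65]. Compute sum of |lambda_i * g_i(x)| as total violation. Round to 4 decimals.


KKT complementary slackness check:
lambda_1 * g_1 = 5.14 * -1.41 = -7.2474
lambda_2 * g_2 = 5.8 * -0.65 = -3.77
Total violation = 7.2474 + 3.77 = 11.0174


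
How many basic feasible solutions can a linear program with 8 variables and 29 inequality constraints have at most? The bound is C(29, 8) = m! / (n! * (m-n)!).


Each vertex corresponds to some choice of n active constraints out of m, so the number of vertices is at most C(m, n) = m! / (n!(m-n)!).
m = 29, n = 8
Numerator: 29 * 28 * 27 * 26 * 25 * 24 * 23 * 22
Denominator: 8! = 40320
C(29, 8) = 4292145


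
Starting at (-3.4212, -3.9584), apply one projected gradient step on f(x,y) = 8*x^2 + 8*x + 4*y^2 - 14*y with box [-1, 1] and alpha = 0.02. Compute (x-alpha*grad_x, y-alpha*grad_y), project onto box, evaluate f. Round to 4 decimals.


Step 1: Compute gradient at (-3.4212, -3.9584).
grad_x = 2*8*-3.4212 + 8 = -46.7392
grad_y = 2*4*-3.9584 - 14 = -45.6672
Step 2: Gradient step.
x_raw = -3.4212 - 0.02*-46.7392 = -2.4864
y_raw = -3.9584 - 0.02*-45.6672 = -3.0451
Step 3: Project onto [-1, 1].
x_proj = clip(-2.4864) = -1.0
y_proj = clip(-3.0451) = -1.0
Step 4: Evaluate f.
f(-1.0, -1.0) = 18.0


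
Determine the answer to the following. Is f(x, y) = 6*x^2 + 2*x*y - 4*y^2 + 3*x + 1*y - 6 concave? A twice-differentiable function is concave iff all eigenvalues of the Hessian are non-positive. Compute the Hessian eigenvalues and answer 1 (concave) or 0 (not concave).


The Hessian of f(x,y) = 6*x^2 + 2*x*y - 4*y^2 + 3*x + 1*y - 6 is:
H = [[12, 2], [2, -8]]
Trace = 12 - 8 = 4
Determinant = 12*-8 - (2)^2 = -100
Discriminant = (4)^2 - 4*-100 = 416.0
Eigenvalues: lambda_1 = -8.198, lambda_2 = 12.198
The function is not concave.

0


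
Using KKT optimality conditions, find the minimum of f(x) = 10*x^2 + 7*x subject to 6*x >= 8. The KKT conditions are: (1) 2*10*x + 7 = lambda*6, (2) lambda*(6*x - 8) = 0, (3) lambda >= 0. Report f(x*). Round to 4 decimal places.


Step 1: Try lambda = 0 (constraint inactive).
x_unc = -7/(2*10) = -0.35
Check: 6*-0.35 = -2.1 < 8 -- violated!
Step 2: Constraint must be active: 6*x = 8
x* = 8/6 = 4/3 = 1.3333 (rounded; the exact value 4/3 is used below)
lambda = (2*10*(4/3) + 7)/6 = 5.6111
Step 3: Compute optimal value.
f(x*) = 10*(4/3)^2 + 7*(4/3) = 27.1111


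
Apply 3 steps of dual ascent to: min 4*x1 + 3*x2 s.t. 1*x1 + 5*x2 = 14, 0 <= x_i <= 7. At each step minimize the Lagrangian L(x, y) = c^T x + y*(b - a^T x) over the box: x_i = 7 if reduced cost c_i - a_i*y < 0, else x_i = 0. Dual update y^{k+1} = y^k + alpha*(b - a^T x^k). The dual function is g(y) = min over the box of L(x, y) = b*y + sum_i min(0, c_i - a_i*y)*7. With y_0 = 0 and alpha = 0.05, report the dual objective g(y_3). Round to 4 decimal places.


Dual ascent for LP: min 4*x1 + 3*x2, 1*x1 + 5*x2 = 14, 0 <= x_i <= 7
Step 1: y^k = 0.0, reduced costs: (4.0, 3.0)
  x^k = (0.0, 0.0), subgradient = b - a^T x = 14.0
  y^{k+1} = 0.0 + 0.05*14.0 = 0.7
Step 2: y^k = 0.7, reduced costs: (3.3, -0.5)
  x^k = (0.0, 7.0), subgradient = b - a^T x = -21.0
  y^{k+1} = 0.7 + 0.05*-21.0 = -0.35
Step 3: y^k = -0.35, reduced costs: (4.35, 4.75)
  x^k = (0.0, 0.0), subgradient = b - a^T x = 14.0
  y^{k+1} = -0.35 + 0.05*14.0 = 0.35
Dual objective at y_3 = 0.35: reduced costs (3.65, 1.25), box minimizer x = (0.0, 0.0)
g(y_3) = b*y + (c1 - a1*y)*x1 + (c2 - a2*y)*x2 = 14*0.35 + 3.65*0.0 + 1.25*0.0 = 4.9 + 0.0 + 0.0 = 4.9


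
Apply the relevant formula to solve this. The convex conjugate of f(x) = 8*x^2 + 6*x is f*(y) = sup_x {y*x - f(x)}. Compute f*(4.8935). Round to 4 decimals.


f*(y) = sup_x {y*x - a*x^2 - b*x} = sup_x {(y-b)*x - a*x^2}
FOC: (y - b) - 2a*x = 0 => x* = (y - b)/(2a)
x* = (4.8935 - 6)/(2*8) = -0.0692
f*(4.8935) = (y-b)^2/(4a) = (4.8935 - 6)^2/(4*8)
= 1.2243/32 = 0.0383


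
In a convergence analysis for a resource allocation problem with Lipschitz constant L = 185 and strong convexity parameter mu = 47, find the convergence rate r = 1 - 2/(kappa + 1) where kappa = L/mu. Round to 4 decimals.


Step 1: Compute the condition number.
kappa = L/mu = 185/47 = 3.9362
Step 2: Compute the convergence rate.
r = 1 - 2/(kappa + 1) = 1 - 2*mu/(L + mu) = (L - mu)/(L + mu) = 138/232 = 0.5948


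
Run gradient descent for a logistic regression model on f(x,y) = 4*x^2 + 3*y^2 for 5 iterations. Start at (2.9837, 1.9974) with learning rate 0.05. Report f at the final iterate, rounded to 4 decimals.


Gradient descent on f(x,y) = 4*x^2 + 3*y^2.
Starting point: (2.9837, 1.9974), alpha = 0.05
Step 1: grad_x = 2*4*2.9837 = 23.8696, grad_y = 2*3*1.9974 = 11.9844
  x_1 = 2.9837 - 0.05*23.8696 = 1.7902
  y_1 = 1.9974 - 0.05*11.9844 = 1.3982
Step 2: grad_x = 2*4*1.7902 = 14.3218, grad_y = 2*3*1.3982 = 8.3891
  x_2 = 1.7902 - 0.05*14.3218 = 1.0741
  y_2 = 1.3982 - 0.05*8.3891 = 0.9787
Step 3: grad_x = 2*4*1.0741 = 8.5931, grad_y = 2*3*0.9787 = 5.8724
  x_3 = 1.0741 - 0.05*8.5931 = 0.6445
  y_3 = 0.9787 - 0.05*5.8724 = 0.6851
Step 4: grad_x = 2*4*0.6445 = 5.1558, grad_y = 2*3*0.6851 = 4.1106
  x_4 = 0.6445 - 0.05*5.1558 = 0.3867
  y_4 = 0.6851 - 0.05*4.1106 = 0.4796
Step 5: grad_x = 2*4*0.3867 = 3.0935, grad_y = 2*3*0.4796 = 2.8775
  x_5 = 0.3867 - 0.05*3.0935 = 0.232
  y_5 = 0.4796 - 0.05*2.8775 = 0.3357
f(0.232, 0.3357) = 4*0.232^2 + 3*0.3357^2 = 0.5534


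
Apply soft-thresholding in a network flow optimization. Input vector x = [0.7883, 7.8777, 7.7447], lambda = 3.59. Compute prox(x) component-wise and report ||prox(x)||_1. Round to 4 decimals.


Soft-thresholding with lambda = 3.59:
prox(0.7883) = sign(0.7883)*max(|0.7883| - 3.59, 0) = 0.0
prox(7.8777) = sign(7.8777)*max(|7.8777| - 3.59, 0) = 4.2877
prox(7.7447) = sign(7.7447)*max(|7.7447| - 3.59, 0) = 4.1547
prox(x) = [0.0, 4.2877, 4.1547]
||prox(x)||_1 = 0.0 + 4.2877 + 4.1547 = 8.4424


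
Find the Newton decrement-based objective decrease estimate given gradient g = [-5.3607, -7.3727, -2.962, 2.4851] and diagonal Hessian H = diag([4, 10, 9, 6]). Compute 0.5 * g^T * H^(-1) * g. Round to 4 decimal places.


Step 1: H is diagonal, so H^(-1) * g = [-1.3402, -0.7373, -0.3291, 0.4142].
Step 2: g^T H^(-1) g = sum_i g_i^2 / H_ii
  = (-5.3607)^2/4 + (-7.3727)^2/10 + (-2.962)^2/9 + (2.4851)^2/6
  = 7.1843 + 5.4357 + 0.9748 + 1.0293 = 14.6241
Step 3: Objective decrease = 0.5 * g^T H^(-1) g = 7.312


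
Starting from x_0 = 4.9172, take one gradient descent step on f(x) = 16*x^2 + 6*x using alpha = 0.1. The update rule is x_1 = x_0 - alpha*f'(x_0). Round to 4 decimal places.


We compute the gradient at x_0 and apply the update.
f'(x) = 32*x + 6
f'(4.9172) = 32*4.9172 + 6 = 163.3504
x_1 = 4.9172 - 0.1*163.3504 = -11.4178


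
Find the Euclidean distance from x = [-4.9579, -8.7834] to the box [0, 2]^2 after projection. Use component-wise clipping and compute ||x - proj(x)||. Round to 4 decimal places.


Project each component onto [0, 2].
clip(-4.9579) = 0.0, clip(-8.7834) = 0.0
Projection = [0.0, 0.0]
Squared diffs: [24.5808, 77.1481]
Distance = sqrt(101.7289) = 10.0861


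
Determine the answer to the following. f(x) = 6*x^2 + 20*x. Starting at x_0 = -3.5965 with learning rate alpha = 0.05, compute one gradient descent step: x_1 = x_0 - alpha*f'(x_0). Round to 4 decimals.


We compute the gradient at x_0 and apply the update.
f'(x) = 12*x + 20
f'(-3.5965) = 12*-3.5965 + 20 = -23.158
x_1 = -3.5965 - 0.05*-23.158 = -2.4386


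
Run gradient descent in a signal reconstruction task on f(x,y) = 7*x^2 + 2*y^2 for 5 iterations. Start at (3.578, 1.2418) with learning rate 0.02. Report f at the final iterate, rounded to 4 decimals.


Gradient descent on f(x,y) = 7*x^2 + 2*y^2.
Starting point: (3.578, 1.2418), alpha = 0.02
Step 1: grad_x = 2*7*3.578 = 50.092, grad_y = 2*2*1.2418 = 4.9672
  x_1 = 3.578 - 0.02*50.092 = 2.5762
  y_1 = 1.2418 - 0.02*4.9672 = 1.1425
Step 2: grad_x = 2*7*2.5762 = 36.0662, grad_y = 2*2*1.1425 = 4.5698
  x_2 = 2.5762 - 0.02*36.0662 = 1.8548
  y_2 = 1.1425 - 0.02*4.5698 = 1.0511
Step 3: grad_x = 2*7*1.8548 = 25.9677, grad_y = 2*2*1.0511 = 4.2042
  x_3 = 1.8548 - 0.02*25.9677 = 1.3355
  y_3 = 1.0511 - 0.02*4.2042 = 0.967
Step 4: grad_x = 2*7*1.3355 = 18.6967, grad_y = 2*2*0.967 = 3.8679
  x_4 = 1.3355 - 0.02*18.6967 = 0.9615
  y_4 = 0.967 - 0.02*3.8679 = 0.8896
Step 5: grad_x = 2*7*0.9615 = 13.4617, grad_y = 2*2*0.8896 = 3.5585
  x_5 = 0.9615 - 0.02*13.4617 = 0.6923
  y_5 = 0.8896 - 0.02*3.5585 = 0.8184
f(0.6923, 0.8184) = 7*0.6923^2 + 2*0.8184^2 = 4.6948


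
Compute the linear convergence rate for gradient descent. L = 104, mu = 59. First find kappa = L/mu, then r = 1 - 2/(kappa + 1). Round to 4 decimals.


Step 1: Compute the condition number.
kappa = L/mu = 104/59 = 1.7627
Step 2: Compute the convergence rate.
r = 1 - 2/(kappa + 1) = 1 - 2*mu/(L + mu) = (L - mu)/(L + mu) = 45/163 = 0.2761


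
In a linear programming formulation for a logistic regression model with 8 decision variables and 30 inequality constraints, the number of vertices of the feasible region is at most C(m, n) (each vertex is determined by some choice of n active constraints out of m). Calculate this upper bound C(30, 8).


Each vertex corresponds to some choice of n active constraints out of m, so the number of vertices is at most C(m, n) = m! / (n!(m-n)!).
m = 30, n = 8
Numerator: 30 * 29 * 28 * 27 * 26 * 25 * 24 * 23
Denominator: 8! = 40320
C(30, 8) = 5852925


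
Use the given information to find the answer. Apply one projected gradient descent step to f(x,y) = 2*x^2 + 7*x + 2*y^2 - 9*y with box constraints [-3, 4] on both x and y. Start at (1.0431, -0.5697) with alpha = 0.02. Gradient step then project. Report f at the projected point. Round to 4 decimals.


Step 1: Compute gradient at (1.0431, -0.5697).
grad_x = 2*2*1.0431 + 7 = 11.1724
grad_y = 2*2*-0.5697 - 9 = -11.2788
Step 2: Gradient step.
x_raw = 1.0431 - 0.02*11.1724 = 0.8197
y_raw = -0.5697 - 0.02*-11.2788 = -0.3441
Step 3: Project onto [-3, 4].
x_proj = clip(0.8197) = 0.8197
y_proj = clip(-0.3441) = -0.3441
Step 4: Evaluate f.
f(0.8197, -0.3441) = 10.4152


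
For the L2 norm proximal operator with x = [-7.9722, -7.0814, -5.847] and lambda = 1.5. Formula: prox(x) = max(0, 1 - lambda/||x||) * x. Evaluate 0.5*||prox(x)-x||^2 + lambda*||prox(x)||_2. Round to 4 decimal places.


Step 1: Compute ||x||.
||x|| = 12.161
Step 2: Compute scaling factor.
scale = max(0, 1 - 1.5/12.161) = 0.8767
Step 3: prox(x) = [-6.9889, -6.2079, -5.1258]
||prox(x)|| = 10.661
Step 4: Proximal objective.
0.5*||prox-x||^2 = 1.125
lambda*||prox|| = 15.9915
Total = 17.1165


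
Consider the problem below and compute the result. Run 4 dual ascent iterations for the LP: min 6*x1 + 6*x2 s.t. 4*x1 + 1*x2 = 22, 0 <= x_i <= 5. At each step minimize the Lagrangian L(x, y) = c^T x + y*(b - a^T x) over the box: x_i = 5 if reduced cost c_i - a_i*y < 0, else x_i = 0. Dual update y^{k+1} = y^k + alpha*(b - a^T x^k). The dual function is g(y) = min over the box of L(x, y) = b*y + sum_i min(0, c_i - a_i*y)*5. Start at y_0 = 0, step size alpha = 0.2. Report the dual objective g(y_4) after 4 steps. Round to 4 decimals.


Dual ascent for LP: min 6*x1 + 6*x2, 4*x1 + 1*x2 = 22, 0 <= x_i <= 5
Step 1: y^k = 0.0, reduced costs: (6.0, 6.0)
  x^k = (0.0, 0.0), subgradient = b - a^T x = 22.0
  y^{k+1} = 0.0 + 0.2*22.0 = 4.4
Step 2: y^k = 4.4, reduced costs: (-11.6, 1.6)
  x^k = (5.0, 0.0), subgradient = b - a^T x = 2.0
  y^{k+1} = 4.4 + 0.2*2.0 = 4.8
Step 3: y^k = 4.8, reduced costs: (-13.2, 1.2)
  x^k = (5.0, 0.0), subgradient = b - a^T x = 2.0
  y^{k+1} = 4.8 + 0.2*2.0 = 5.2
Step 4: y^k = 5.2, reduced costs: (-14.8, 0.8)
  x^k = (5.0, 0.0), subgradient = b - a^T x = 2.0
  y^{k+1} = 5.2 + 0.2*2.0 = 5.6
Dual objective at y_4 = 5.6: reduced costs (-16.4, 0.4), box minimizer x = (5.0, 0.0)
g(y_4) = b*y + (c1 - a1*y)*x1 + (c2 - a2*y)*x2 = 22*5.6 + (-16.4)*5.0 + 0.4*0.0 = 123.2 - 82.0 + 0.0 = 41.2


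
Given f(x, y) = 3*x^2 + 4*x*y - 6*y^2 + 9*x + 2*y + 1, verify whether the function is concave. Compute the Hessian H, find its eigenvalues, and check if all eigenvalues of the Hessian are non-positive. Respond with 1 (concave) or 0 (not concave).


The Hessian of f(x,y) = 3*x^2 + 4*x*y - 6*y^2 + 9*x + 2*y + 1 is:
H = [[6, 4], [4, -12]]
Trace = 6 - 12 = -6
Determinant = 6*-12 - (4)^2 = -88
Discriminant = (-6)^2 - 4*-88 = 388.0
Eigenvalues: lambda_1 = -12.8489, lambda_2 = 6.8489
The function is not concave.

0


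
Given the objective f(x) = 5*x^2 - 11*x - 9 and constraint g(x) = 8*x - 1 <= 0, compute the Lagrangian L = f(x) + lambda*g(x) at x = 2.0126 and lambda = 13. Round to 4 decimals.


Step 1: Evaluate f(x).
f(2.0126) = 5*2.0126^2 - 11*2.0126 - 9 = -10.8858
Step 2: Evaluate g(x).
g(2.0126) = 8*2.0126 - 1 = 15.1008
Step 3: Compute Lagrangian.
L = -10.8858 + 13*15.1008 = 185.4246


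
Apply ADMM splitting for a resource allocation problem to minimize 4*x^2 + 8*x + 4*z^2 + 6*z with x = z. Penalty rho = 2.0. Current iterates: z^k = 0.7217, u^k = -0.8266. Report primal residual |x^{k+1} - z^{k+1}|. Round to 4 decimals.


ADMM iteration with rho = 2.0, z^k = 0.7217, u^k = -0.8266
Step 1: x-update.
Minimize 4*x^2 + 8*x + (2.0/2)*(x - 0.7217 - 0.8266)^2
FOC: (2*4 + 2.0)*x = -8 + 2.0*(0.7217 + 0.8266)
x^{k+1} = -0.4903
Step 2: z-update.
Minimize 4*z^2 + 6*z + (2.0/2)*(-0.4903 - z - 0.8266)^2
FOC: (2*4 + 2.0)*z = -6 + 2.0*(-0.4903 - 0.8266)
z^{k+1} = -0.8634
Step 3: u-update.
u^{k+1} = -0.8266 - 0.4903 + 0.8634 = -0.4536
Step 4: Primal residual = |-0.4903 + 0.8634| = 0.373


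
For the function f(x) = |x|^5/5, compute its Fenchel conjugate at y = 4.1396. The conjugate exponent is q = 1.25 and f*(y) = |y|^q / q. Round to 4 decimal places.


The conjugate exponent q satisfies 1/p + 1/q = 1.
p = 5, so q = 5/(5 - 1) = 1.25
|y|^q = 4.1396^1.25 = 5.9047
f*(4.1396) = 5.9047 / 1.25 = 4.7238


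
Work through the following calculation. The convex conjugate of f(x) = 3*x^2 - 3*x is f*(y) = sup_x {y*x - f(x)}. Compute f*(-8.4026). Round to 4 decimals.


f*(y) = sup_x {y*x - a*x^2 - b*x} = sup_x {(y-b)*x - a*x^2}
FOC: (y - b) - 2a*x = 0 => x* = (y - b)/(2a)
x* = (-8.4026 + 3)/(2*3) = -0.9004
f*(-8.4026) = (y-b)^2/(4a) = (-8.4026 + 3)^2/(4*3)
= 29.1881/12 = 2.4323


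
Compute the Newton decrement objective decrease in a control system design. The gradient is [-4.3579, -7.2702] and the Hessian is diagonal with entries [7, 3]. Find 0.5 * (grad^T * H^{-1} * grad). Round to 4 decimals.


Step 1: H is diagonal, so H^(-1) * g = [-0.6226, -2.4234].
Step 2: g^T H^(-1) g = sum_i g_i^2 / H_ii
  = (-4.3579)^2/7 + (-7.2702)^2/3
  = 2.713 + 17.6186 = 20.3316
Step 3: Objective decrease = 0.5 * g^T H^(-1) g = 10.1658


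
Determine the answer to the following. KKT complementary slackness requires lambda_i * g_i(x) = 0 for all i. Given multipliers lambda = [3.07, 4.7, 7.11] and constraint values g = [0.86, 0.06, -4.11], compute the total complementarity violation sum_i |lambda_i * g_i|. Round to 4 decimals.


KKT complementary slackness check:
lambda_1 * g_1 = 3.07 * 0.86 = 2.6402
lambda_2 * g_2 = 4.7 * 0.06 = 0.282
lambda_3 * g_3 = 7.11 * -4.11 = -29.2221
Total violation = 2.6402 + 0.282 + 29.2221 = 32.1443


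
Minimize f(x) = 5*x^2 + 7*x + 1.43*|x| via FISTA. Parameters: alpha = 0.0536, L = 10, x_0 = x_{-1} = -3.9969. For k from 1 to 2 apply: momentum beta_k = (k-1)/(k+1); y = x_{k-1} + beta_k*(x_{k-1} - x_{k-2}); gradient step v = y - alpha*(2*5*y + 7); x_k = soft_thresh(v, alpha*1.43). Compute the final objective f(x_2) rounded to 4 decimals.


FISTA on f(x) = 5*x^2 + 7*x + 1.43*|x|
L = 10, alpha = 0.0536
Iteration 1: beta = 0.0, y = -3.9969 + 0.0*(-3.9969 + 3.9969) = -3.9969
  grad(y) = -32.969, v = y - alpha*grad = -2.2298
  prox(v) = soft_thresh(-2.2298, 0.0766) = -2.1531
Iteration 2: beta = 0.3333, y = -2.1531 + 0.3333*(-2.1531 + 3.9969) = -1.5385
  grad(y) = -8.3852, v = y - alpha*grad = -1.0891
  prox(v) = soft_thresh(-1.0891, 0.0766) = -1.0124
f(x_2) = 5*(-1.0124)^2 + 7*(-1.0124) + 1.43*|-1.0124| = -0.5142


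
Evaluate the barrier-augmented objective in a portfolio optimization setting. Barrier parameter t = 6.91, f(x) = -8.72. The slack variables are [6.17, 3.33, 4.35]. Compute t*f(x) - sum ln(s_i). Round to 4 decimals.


Step 1: Compute log-barrier.
ln values: [1.8197, 1.203, 1.4702]
phi = -(1.8197 + 1.203 + 1.4702) = -4.4928
Step 2: Compute augmented objective.
t*f(x) = 6.91*-8.72 = -60.2552
Total = -60.2552 - 4.4928 = -64.748


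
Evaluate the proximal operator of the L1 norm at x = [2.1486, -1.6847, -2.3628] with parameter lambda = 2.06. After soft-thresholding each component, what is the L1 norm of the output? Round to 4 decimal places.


Soft-thresholding with lambda = 2.06:
prox(2.1486) = sign(2.1486)*max(|2.1486| - 2.06, 0) = 0.0886
prox(-1.6847) = sign(-1.6847)*max(|-1.6847| - 2.06, 0) = 0.0
prox(-2.3628) = sign(-2.3628)*max(|-2.3628| - 2.06, 0) = -0.3028
prox(x) = [0.0886, 0.0, -0.3028]
||prox(x)||_1 = 0.0886 + 0.0 + 0.3028 = 0.3914


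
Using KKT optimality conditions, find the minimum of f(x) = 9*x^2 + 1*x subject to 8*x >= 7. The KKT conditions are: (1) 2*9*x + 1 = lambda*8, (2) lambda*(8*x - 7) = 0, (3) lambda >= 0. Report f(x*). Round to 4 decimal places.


Step 1: Try lambda = 0 (constraint inactive).
x_unc = -1/(2*9) = -0.0556
Check: 8*-0.0556 = -0.4448 < 7 -- violated!
Step 2: Constraint must be active: 8*x = 7
x* = 7/8 = 0.875
lambda = (2*9*0.875 + 1)/8 = 2.0938
Step 3: Compute optimal value.
f(x*) = 9*0.875^2 + 1*0.875 = 7.7656


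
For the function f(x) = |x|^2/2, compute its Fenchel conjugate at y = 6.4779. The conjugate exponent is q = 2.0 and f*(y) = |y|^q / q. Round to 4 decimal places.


The conjugate exponent q satisfies 1/p + 1/q = 1.
p = 2, so q = 2/(2 - 1) = 2.0
|y|^q = 6.4779^2.0 = 41.9632
f*(6.4779) = 41.9632 / 2.0 = 20.9816


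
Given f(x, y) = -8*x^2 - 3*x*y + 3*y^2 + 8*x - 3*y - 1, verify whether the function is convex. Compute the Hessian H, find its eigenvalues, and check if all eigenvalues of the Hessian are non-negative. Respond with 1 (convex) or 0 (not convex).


The Hessian of f(x,y) = -8*x^2 - 3*x*y + 3*y^2 + 8*x - 3*y - 1 is:
H = [[-16, -3], [-3, 6]]
Trace = -16 + 6 = -10
Determinant = -16*6 - (-3)^2 = -105
Discriminant = (-10)^2 - 4*-105 = 520.0
Eigenvalues: lambda_1 = -16.4018, lambda_2 = 6.4018
The function is not convex.

0


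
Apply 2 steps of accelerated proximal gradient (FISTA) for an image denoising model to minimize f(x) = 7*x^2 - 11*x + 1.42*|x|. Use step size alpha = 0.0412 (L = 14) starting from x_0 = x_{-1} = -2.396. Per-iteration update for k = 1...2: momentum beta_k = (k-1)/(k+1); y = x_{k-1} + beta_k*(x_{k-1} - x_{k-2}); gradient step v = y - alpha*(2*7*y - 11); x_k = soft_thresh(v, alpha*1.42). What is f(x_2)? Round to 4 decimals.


FISTA on f(x) = 7*x^2 - 11*x + 1.42*|x|
L = 14, alpha = 0.0412
Iteration 1: beta = 0.0, y = -2.396 + 0.0*(-2.396 + 2.396) = -2.396
  grad(y) = -44.544, v = y - alpha*grad = -0.5608
  prox(v) = soft_thresh(-0.5608, 0.0585) = -0.5023
Iteration 2: beta = 0.3333, y = -0.5023 + 0.3333*(-0.5023 + 2.396) = 0.129
  grad(y) = -9.1946, v = y - alpha*grad = 0.5078
  prox(v) = soft_thresh(0.5078, 0.0585) = 0.4493
f(x_2) = 7*0.4493^2 - 11*0.4493 + 1.42*|0.4493| = -2.8911


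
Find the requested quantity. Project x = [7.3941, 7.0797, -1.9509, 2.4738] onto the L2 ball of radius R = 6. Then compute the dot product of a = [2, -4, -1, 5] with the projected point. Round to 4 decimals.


Step 1: Compute ||x|| (intermediates to 6 decimals).
||x|| = sqrt(7.3941^2 + 7.0797^2 + (-1.9509)^2 + 2.4738^2) = 10.710769
Step 2: Project.
Since ||x|| > R, scale = R/||x|| = 6/10.710769 = 0.560184, proj(x) = scale * x
proj(x) = [4.142057, 3.965935, -1.092863, 1.385783]
Step 3: Dot product.
a^T * proj(x) = 2*4.142057 - 4*3.965935 - 1*(-1.092863) + 5*1.385783 = 0.4422


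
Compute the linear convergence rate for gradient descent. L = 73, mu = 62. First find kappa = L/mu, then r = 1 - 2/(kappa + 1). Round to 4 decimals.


Step 1: Compute the condition number.
kappa = L/mu = 73/62 = 1.1774
Step 2: Compute the convergence rate.
r = 1 - 2/(kappa + 1) = 1 - 2*mu/(L + mu) = (L - mu)/(L + mu) = 11/135 = 0.0815


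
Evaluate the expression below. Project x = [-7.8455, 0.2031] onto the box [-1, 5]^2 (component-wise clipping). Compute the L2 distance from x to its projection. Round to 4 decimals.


Project each component onto [-1, 5].
clip(-7.8455) = -1.0, clip(0.2031) = 0.2031
Projection = [-1.0, 0.2031]
Squared diffs: [46.8609, 0.0]
Distance = sqrt(46.8609) = 6.8455


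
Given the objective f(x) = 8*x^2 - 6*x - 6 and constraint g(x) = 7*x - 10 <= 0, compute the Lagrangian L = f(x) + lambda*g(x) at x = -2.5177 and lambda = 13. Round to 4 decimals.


Step 1: Evaluate f(x).
f(-2.5177) = 8*(-2.5177)^2 - 6*(-2.5177) - 6 = 59.8167
Step 2: Evaluate g(x).
g(-2.5177) = 7*-2.5177 - 10 = -27.6239
Step 3: Compute Lagrangian.
L = 59.8167 + 13*-27.6239 = -299.294


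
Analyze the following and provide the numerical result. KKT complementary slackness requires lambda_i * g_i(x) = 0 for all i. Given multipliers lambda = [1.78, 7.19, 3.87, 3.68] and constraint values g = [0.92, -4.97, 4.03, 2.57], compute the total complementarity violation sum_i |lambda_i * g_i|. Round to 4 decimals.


KKT complementary slackness check:
lambda_1 * g_1 = 1.78 * 0.92 = 1.6376
lambda_2 * g_2 = 7.19 * -4.97 = -35.7343
lambda_3 * g_3 = 3.87 * 4.03 = 15.5961
lambda_4 * g_4 = 3.68 * 2.57 = 9.4576
Total violation = 1.6376 + 35.7343 + 15.5961 + 9.4576 = 62.4256


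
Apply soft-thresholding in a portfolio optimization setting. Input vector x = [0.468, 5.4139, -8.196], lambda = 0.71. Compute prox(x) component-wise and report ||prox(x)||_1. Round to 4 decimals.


Soft-thresholding with lambda = 0.71:
prox(0.468) = sign(0.468)*max(|0.468| - 0.71, 0) = 0.0
prox(5.4139) = sign(5.4139)*max(|5.4139| - 0.71, 0) = 4.7039
prox(-8.196) = sign(-8.196)*max(|-8.196| - 0.71, 0) = -7.486
prox(x) = [0.0, 4.7039, -7.486]
||prox(x)||_1 = 0.0 + 4.7039 + 7.486 = 12.1899


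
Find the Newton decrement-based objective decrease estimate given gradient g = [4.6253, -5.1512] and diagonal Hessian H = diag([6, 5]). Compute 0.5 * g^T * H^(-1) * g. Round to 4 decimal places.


Step 1: H is diagonal, so H^(-1) * g = [0.7709, -1.0302].
Step 2: g^T H^(-1) g = sum_i g_i^2 / H_ii
  = (4.6253)^2/6 + (-5.1512)^2/5
  = 3.5656 + 5.307 = 8.8725
Step 3: Objective decrease = 0.5 * g^T H^(-1) g = 4.4363


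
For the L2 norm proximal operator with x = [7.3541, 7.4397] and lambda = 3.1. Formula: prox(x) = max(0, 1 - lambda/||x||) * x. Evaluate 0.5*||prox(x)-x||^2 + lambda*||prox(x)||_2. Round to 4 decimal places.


Step 1: Compute ||x||.
||x|| = 10.461
Step 2: Compute scaling factor.
scale = max(0, 1 - 3.1/10.461) = 0.7037
Step 3: prox(x) = [5.1748, 5.235]
||prox(x)|| = 7.361
Step 4: Proximal objective.
0.5*||prox-x||^2 = 4.805
lambda*||prox|| = 22.8191
Total = 27.624


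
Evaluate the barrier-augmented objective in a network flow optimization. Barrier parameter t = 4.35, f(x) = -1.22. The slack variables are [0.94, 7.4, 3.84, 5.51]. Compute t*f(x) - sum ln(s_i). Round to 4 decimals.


Step 1: Compute log-barrier.
ln values: [-0.0619, 2.0015, 1.3455, 1.7066]
phi = -(-0.0619 + 2.0015 + 1.3455 + 1.7066) = -4.9916
Step 2: Compute augmented objective.
t*f(x) = 4.35*-1.22 = -5.307
Total = -5.307 - 4.9916 = -10.2986


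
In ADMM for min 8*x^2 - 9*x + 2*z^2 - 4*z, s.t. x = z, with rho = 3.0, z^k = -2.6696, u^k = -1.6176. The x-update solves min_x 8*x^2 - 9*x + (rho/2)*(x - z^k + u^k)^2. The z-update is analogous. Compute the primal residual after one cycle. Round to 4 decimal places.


ADMM iteration with rho = 3.0, z^k = -2.6696, u^k = -1.6176
Step 1: x-update.
Minimize 8*x^2 - 9*x + (3.0/2)*(x + 2.6696 - 1.6176)^2
FOC: (2*8 + 3.0)*x = 9 + 3.0*(-2.6696 + 1.6176)
x^{k+1} = 0.3076
Step 2: z-update.
Minimize 2*z^2 - 4*z + (3.0/2)*(0.3076 - z - 1.6176)^2
FOC: (2*2 + 3.0)*z = 4 + 3.0*(0.3076 - 1.6176)
z^{k+1} = 0.01
Step 3: u-update.
u^{k+1} = -1.6176 + 0.3076 - 0.01 = -1.32
Step 4: Primal residual = |0.3076 - 0.01| = 0.2976
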